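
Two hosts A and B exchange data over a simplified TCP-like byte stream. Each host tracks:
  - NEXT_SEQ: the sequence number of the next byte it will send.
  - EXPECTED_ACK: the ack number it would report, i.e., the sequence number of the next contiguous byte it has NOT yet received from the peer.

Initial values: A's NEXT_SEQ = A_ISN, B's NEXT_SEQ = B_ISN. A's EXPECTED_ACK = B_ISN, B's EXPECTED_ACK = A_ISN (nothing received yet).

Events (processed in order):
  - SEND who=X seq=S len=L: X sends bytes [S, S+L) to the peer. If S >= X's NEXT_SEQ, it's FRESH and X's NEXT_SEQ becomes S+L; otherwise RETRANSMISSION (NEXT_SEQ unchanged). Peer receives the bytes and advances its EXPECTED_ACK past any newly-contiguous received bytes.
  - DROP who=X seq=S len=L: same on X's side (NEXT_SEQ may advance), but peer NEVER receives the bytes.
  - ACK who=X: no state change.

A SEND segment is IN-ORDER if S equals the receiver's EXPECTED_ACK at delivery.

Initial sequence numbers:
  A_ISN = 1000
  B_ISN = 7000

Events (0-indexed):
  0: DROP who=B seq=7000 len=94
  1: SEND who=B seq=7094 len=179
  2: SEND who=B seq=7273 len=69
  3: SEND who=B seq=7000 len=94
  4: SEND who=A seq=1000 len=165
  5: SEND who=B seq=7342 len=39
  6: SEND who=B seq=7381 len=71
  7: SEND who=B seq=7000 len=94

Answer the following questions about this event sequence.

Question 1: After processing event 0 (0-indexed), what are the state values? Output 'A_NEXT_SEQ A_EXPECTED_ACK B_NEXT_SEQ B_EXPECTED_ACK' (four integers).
After event 0: A_seq=1000 A_ack=7000 B_seq=7094 B_ack=1000

1000 7000 7094 1000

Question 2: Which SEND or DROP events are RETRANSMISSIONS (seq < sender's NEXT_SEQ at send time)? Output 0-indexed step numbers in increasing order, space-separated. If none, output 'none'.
Step 0: DROP seq=7000 -> fresh
Step 1: SEND seq=7094 -> fresh
Step 2: SEND seq=7273 -> fresh
Step 3: SEND seq=7000 -> retransmit
Step 4: SEND seq=1000 -> fresh
Step 5: SEND seq=7342 -> fresh
Step 6: SEND seq=7381 -> fresh
Step 7: SEND seq=7000 -> retransmit

Answer: 3 7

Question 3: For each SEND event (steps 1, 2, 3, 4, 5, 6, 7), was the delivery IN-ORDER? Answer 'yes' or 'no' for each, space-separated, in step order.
Answer: no no yes yes yes yes no

Derivation:
Step 1: SEND seq=7094 -> out-of-order
Step 2: SEND seq=7273 -> out-of-order
Step 3: SEND seq=7000 -> in-order
Step 4: SEND seq=1000 -> in-order
Step 5: SEND seq=7342 -> in-order
Step 6: SEND seq=7381 -> in-order
Step 7: SEND seq=7000 -> out-of-order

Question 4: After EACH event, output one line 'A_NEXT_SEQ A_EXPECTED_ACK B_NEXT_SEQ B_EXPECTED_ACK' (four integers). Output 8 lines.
1000 7000 7094 1000
1000 7000 7273 1000
1000 7000 7342 1000
1000 7342 7342 1000
1165 7342 7342 1165
1165 7381 7381 1165
1165 7452 7452 1165
1165 7452 7452 1165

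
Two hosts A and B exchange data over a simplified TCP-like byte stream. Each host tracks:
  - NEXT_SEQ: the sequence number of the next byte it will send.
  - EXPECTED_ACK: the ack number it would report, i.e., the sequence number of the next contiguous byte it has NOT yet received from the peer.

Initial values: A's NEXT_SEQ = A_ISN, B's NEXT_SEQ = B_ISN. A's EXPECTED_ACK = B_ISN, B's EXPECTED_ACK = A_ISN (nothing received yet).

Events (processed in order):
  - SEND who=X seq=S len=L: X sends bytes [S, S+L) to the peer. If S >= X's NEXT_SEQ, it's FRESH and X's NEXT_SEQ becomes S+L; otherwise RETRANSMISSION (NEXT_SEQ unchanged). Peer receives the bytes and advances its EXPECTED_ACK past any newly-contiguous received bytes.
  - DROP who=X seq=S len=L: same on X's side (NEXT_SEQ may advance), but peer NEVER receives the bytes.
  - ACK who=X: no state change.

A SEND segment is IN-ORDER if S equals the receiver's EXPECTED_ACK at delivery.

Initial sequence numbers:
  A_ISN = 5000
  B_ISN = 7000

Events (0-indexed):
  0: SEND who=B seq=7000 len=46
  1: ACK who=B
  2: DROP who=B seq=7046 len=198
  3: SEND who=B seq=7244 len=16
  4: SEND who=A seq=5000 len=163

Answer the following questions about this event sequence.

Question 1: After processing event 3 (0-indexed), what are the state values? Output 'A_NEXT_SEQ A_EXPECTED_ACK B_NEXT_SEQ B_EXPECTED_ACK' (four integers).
After event 0: A_seq=5000 A_ack=7046 B_seq=7046 B_ack=5000
After event 1: A_seq=5000 A_ack=7046 B_seq=7046 B_ack=5000
After event 2: A_seq=5000 A_ack=7046 B_seq=7244 B_ack=5000
After event 3: A_seq=5000 A_ack=7046 B_seq=7260 B_ack=5000

5000 7046 7260 5000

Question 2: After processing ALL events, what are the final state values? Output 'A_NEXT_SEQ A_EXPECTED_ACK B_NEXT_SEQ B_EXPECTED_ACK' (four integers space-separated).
After event 0: A_seq=5000 A_ack=7046 B_seq=7046 B_ack=5000
After event 1: A_seq=5000 A_ack=7046 B_seq=7046 B_ack=5000
After event 2: A_seq=5000 A_ack=7046 B_seq=7244 B_ack=5000
After event 3: A_seq=5000 A_ack=7046 B_seq=7260 B_ack=5000
After event 4: A_seq=5163 A_ack=7046 B_seq=7260 B_ack=5163

Answer: 5163 7046 7260 5163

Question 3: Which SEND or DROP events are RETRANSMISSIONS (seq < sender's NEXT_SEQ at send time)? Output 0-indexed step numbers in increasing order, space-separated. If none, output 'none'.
Step 0: SEND seq=7000 -> fresh
Step 2: DROP seq=7046 -> fresh
Step 3: SEND seq=7244 -> fresh
Step 4: SEND seq=5000 -> fresh

Answer: none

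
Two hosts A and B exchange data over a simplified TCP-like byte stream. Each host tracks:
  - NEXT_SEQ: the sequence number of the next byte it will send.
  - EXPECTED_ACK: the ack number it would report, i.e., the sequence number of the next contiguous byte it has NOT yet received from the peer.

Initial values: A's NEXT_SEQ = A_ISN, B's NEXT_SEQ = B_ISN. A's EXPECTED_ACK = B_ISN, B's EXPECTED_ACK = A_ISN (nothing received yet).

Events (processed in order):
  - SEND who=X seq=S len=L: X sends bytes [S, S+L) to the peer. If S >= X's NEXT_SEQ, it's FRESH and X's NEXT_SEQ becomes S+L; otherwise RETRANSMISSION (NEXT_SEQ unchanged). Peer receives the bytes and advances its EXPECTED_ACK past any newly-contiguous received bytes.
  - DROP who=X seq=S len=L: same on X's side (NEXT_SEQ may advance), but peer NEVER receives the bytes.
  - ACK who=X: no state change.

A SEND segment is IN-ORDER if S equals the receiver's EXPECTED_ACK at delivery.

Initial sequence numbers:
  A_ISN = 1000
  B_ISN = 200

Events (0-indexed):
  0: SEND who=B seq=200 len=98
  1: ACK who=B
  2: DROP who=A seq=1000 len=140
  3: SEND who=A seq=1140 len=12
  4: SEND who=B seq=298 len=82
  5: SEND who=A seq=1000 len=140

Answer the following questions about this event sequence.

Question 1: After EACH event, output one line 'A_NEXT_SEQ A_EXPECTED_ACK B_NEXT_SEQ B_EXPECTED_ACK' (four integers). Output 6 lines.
1000 298 298 1000
1000 298 298 1000
1140 298 298 1000
1152 298 298 1000
1152 380 380 1000
1152 380 380 1152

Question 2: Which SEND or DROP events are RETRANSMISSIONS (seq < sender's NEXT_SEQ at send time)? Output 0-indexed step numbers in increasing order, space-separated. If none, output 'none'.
Answer: 5

Derivation:
Step 0: SEND seq=200 -> fresh
Step 2: DROP seq=1000 -> fresh
Step 3: SEND seq=1140 -> fresh
Step 4: SEND seq=298 -> fresh
Step 5: SEND seq=1000 -> retransmit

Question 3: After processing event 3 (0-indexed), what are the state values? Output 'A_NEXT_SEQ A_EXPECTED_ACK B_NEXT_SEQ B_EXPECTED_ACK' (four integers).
After event 0: A_seq=1000 A_ack=298 B_seq=298 B_ack=1000
After event 1: A_seq=1000 A_ack=298 B_seq=298 B_ack=1000
After event 2: A_seq=1140 A_ack=298 B_seq=298 B_ack=1000
After event 3: A_seq=1152 A_ack=298 B_seq=298 B_ack=1000

1152 298 298 1000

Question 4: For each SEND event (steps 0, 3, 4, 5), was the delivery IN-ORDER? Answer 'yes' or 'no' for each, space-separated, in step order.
Step 0: SEND seq=200 -> in-order
Step 3: SEND seq=1140 -> out-of-order
Step 4: SEND seq=298 -> in-order
Step 5: SEND seq=1000 -> in-order

Answer: yes no yes yes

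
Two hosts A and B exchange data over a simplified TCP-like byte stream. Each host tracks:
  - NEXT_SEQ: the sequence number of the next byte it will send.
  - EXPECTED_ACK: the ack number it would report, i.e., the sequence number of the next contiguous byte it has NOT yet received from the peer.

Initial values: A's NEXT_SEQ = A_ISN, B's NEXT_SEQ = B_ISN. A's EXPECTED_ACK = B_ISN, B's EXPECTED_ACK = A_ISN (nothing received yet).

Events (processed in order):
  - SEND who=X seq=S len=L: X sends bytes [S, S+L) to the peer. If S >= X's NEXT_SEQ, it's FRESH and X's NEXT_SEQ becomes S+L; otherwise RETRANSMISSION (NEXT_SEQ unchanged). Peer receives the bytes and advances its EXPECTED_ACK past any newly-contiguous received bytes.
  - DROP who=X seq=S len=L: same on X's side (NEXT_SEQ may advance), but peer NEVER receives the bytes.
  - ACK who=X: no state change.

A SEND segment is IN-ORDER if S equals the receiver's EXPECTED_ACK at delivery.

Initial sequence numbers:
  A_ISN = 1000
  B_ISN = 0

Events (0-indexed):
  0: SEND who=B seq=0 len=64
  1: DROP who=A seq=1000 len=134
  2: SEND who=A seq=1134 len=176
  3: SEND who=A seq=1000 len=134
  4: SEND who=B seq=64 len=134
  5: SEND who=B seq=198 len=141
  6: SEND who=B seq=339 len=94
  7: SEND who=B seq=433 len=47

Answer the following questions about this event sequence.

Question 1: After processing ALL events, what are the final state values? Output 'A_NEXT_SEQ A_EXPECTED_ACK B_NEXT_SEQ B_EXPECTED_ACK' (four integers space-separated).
After event 0: A_seq=1000 A_ack=64 B_seq=64 B_ack=1000
After event 1: A_seq=1134 A_ack=64 B_seq=64 B_ack=1000
After event 2: A_seq=1310 A_ack=64 B_seq=64 B_ack=1000
After event 3: A_seq=1310 A_ack=64 B_seq=64 B_ack=1310
After event 4: A_seq=1310 A_ack=198 B_seq=198 B_ack=1310
After event 5: A_seq=1310 A_ack=339 B_seq=339 B_ack=1310
After event 6: A_seq=1310 A_ack=433 B_seq=433 B_ack=1310
After event 7: A_seq=1310 A_ack=480 B_seq=480 B_ack=1310

Answer: 1310 480 480 1310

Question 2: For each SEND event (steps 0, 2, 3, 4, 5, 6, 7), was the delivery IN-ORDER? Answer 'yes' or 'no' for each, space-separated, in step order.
Step 0: SEND seq=0 -> in-order
Step 2: SEND seq=1134 -> out-of-order
Step 3: SEND seq=1000 -> in-order
Step 4: SEND seq=64 -> in-order
Step 5: SEND seq=198 -> in-order
Step 6: SEND seq=339 -> in-order
Step 7: SEND seq=433 -> in-order

Answer: yes no yes yes yes yes yes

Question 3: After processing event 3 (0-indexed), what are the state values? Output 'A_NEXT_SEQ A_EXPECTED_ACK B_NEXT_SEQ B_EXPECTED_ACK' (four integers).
After event 0: A_seq=1000 A_ack=64 B_seq=64 B_ack=1000
After event 1: A_seq=1134 A_ack=64 B_seq=64 B_ack=1000
After event 2: A_seq=1310 A_ack=64 B_seq=64 B_ack=1000
After event 3: A_seq=1310 A_ack=64 B_seq=64 B_ack=1310

1310 64 64 1310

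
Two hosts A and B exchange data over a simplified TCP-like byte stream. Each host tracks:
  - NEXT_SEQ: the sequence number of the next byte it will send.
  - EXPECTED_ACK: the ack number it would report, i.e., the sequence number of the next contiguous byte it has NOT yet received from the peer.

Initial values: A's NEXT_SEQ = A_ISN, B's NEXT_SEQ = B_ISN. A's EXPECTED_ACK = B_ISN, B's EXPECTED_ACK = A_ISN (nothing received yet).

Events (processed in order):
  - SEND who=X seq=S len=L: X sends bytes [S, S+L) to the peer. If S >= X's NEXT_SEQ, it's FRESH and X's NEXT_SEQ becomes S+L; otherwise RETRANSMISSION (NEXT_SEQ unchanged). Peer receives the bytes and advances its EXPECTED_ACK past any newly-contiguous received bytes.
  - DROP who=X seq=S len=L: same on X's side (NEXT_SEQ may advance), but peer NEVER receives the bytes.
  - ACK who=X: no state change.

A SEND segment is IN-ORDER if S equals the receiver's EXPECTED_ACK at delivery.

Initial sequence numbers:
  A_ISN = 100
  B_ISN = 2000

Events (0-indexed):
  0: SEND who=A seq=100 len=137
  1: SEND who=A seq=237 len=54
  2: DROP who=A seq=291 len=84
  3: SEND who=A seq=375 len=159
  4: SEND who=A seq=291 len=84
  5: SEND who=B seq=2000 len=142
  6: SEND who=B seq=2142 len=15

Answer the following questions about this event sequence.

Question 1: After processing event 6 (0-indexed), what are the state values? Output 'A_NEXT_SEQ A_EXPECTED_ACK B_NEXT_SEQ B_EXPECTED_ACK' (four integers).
After event 0: A_seq=237 A_ack=2000 B_seq=2000 B_ack=237
After event 1: A_seq=291 A_ack=2000 B_seq=2000 B_ack=291
After event 2: A_seq=375 A_ack=2000 B_seq=2000 B_ack=291
After event 3: A_seq=534 A_ack=2000 B_seq=2000 B_ack=291
After event 4: A_seq=534 A_ack=2000 B_seq=2000 B_ack=534
After event 5: A_seq=534 A_ack=2142 B_seq=2142 B_ack=534
After event 6: A_seq=534 A_ack=2157 B_seq=2157 B_ack=534

534 2157 2157 534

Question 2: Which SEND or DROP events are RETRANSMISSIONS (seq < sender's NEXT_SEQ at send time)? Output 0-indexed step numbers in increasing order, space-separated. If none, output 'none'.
Step 0: SEND seq=100 -> fresh
Step 1: SEND seq=237 -> fresh
Step 2: DROP seq=291 -> fresh
Step 3: SEND seq=375 -> fresh
Step 4: SEND seq=291 -> retransmit
Step 5: SEND seq=2000 -> fresh
Step 6: SEND seq=2142 -> fresh

Answer: 4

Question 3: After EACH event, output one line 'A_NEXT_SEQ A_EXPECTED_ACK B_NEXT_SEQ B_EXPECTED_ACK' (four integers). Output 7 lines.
237 2000 2000 237
291 2000 2000 291
375 2000 2000 291
534 2000 2000 291
534 2000 2000 534
534 2142 2142 534
534 2157 2157 534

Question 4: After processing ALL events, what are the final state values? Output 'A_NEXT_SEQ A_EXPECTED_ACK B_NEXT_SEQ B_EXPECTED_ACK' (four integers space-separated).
After event 0: A_seq=237 A_ack=2000 B_seq=2000 B_ack=237
After event 1: A_seq=291 A_ack=2000 B_seq=2000 B_ack=291
After event 2: A_seq=375 A_ack=2000 B_seq=2000 B_ack=291
After event 3: A_seq=534 A_ack=2000 B_seq=2000 B_ack=291
After event 4: A_seq=534 A_ack=2000 B_seq=2000 B_ack=534
After event 5: A_seq=534 A_ack=2142 B_seq=2142 B_ack=534
After event 6: A_seq=534 A_ack=2157 B_seq=2157 B_ack=534

Answer: 534 2157 2157 534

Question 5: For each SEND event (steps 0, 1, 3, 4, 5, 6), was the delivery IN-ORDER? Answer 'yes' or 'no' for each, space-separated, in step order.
Answer: yes yes no yes yes yes

Derivation:
Step 0: SEND seq=100 -> in-order
Step 1: SEND seq=237 -> in-order
Step 3: SEND seq=375 -> out-of-order
Step 4: SEND seq=291 -> in-order
Step 5: SEND seq=2000 -> in-order
Step 6: SEND seq=2142 -> in-order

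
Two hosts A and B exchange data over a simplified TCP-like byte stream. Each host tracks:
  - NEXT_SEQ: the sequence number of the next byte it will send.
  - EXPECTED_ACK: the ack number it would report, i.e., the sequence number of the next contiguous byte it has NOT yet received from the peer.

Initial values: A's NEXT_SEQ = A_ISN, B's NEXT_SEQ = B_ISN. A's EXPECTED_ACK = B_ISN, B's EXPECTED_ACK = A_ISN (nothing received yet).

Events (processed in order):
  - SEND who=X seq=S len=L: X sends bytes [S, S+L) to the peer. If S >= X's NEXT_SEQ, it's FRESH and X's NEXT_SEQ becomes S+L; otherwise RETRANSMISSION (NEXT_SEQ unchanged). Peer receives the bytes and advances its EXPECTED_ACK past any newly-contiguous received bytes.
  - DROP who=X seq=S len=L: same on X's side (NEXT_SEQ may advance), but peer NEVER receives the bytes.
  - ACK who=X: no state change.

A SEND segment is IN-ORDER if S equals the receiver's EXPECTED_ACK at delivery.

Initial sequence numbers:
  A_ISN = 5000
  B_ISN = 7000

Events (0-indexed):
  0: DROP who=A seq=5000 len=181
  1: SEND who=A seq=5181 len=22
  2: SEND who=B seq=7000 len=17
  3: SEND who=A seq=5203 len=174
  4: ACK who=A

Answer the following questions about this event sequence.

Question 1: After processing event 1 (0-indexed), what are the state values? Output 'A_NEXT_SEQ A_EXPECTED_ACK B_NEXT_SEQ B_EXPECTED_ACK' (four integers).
After event 0: A_seq=5181 A_ack=7000 B_seq=7000 B_ack=5000
After event 1: A_seq=5203 A_ack=7000 B_seq=7000 B_ack=5000

5203 7000 7000 5000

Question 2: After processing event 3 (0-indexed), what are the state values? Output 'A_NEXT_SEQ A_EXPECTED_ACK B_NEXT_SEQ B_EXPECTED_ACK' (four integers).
After event 0: A_seq=5181 A_ack=7000 B_seq=7000 B_ack=5000
After event 1: A_seq=5203 A_ack=7000 B_seq=7000 B_ack=5000
After event 2: A_seq=5203 A_ack=7017 B_seq=7017 B_ack=5000
After event 3: A_seq=5377 A_ack=7017 B_seq=7017 B_ack=5000

5377 7017 7017 5000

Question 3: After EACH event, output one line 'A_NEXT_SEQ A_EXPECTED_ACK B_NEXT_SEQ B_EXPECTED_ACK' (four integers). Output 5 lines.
5181 7000 7000 5000
5203 7000 7000 5000
5203 7017 7017 5000
5377 7017 7017 5000
5377 7017 7017 5000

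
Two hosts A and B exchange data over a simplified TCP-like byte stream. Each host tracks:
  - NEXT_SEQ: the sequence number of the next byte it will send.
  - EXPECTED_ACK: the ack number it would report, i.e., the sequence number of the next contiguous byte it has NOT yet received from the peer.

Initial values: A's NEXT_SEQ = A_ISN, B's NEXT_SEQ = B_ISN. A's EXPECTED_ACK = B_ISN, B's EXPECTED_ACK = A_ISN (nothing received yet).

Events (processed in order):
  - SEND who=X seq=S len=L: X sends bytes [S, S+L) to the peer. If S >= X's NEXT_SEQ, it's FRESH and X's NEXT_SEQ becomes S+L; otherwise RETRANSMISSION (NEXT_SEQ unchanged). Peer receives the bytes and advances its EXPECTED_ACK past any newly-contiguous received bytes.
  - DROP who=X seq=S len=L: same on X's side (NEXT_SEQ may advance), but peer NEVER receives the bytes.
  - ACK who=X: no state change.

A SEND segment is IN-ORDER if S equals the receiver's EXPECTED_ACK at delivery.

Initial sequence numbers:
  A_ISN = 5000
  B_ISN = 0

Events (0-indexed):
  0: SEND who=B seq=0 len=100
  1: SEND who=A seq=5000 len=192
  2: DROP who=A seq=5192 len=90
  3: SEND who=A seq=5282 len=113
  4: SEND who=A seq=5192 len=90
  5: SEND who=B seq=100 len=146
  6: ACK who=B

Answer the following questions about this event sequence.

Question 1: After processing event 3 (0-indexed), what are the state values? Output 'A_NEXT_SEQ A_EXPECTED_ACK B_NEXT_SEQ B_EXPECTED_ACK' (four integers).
After event 0: A_seq=5000 A_ack=100 B_seq=100 B_ack=5000
After event 1: A_seq=5192 A_ack=100 B_seq=100 B_ack=5192
After event 2: A_seq=5282 A_ack=100 B_seq=100 B_ack=5192
After event 3: A_seq=5395 A_ack=100 B_seq=100 B_ack=5192

5395 100 100 5192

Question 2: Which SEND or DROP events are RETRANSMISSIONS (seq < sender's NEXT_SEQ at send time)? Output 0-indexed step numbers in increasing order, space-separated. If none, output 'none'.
Answer: 4

Derivation:
Step 0: SEND seq=0 -> fresh
Step 1: SEND seq=5000 -> fresh
Step 2: DROP seq=5192 -> fresh
Step 3: SEND seq=5282 -> fresh
Step 4: SEND seq=5192 -> retransmit
Step 5: SEND seq=100 -> fresh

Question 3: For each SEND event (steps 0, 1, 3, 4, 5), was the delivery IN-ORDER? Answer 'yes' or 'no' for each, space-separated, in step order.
Step 0: SEND seq=0 -> in-order
Step 1: SEND seq=5000 -> in-order
Step 3: SEND seq=5282 -> out-of-order
Step 4: SEND seq=5192 -> in-order
Step 5: SEND seq=100 -> in-order

Answer: yes yes no yes yes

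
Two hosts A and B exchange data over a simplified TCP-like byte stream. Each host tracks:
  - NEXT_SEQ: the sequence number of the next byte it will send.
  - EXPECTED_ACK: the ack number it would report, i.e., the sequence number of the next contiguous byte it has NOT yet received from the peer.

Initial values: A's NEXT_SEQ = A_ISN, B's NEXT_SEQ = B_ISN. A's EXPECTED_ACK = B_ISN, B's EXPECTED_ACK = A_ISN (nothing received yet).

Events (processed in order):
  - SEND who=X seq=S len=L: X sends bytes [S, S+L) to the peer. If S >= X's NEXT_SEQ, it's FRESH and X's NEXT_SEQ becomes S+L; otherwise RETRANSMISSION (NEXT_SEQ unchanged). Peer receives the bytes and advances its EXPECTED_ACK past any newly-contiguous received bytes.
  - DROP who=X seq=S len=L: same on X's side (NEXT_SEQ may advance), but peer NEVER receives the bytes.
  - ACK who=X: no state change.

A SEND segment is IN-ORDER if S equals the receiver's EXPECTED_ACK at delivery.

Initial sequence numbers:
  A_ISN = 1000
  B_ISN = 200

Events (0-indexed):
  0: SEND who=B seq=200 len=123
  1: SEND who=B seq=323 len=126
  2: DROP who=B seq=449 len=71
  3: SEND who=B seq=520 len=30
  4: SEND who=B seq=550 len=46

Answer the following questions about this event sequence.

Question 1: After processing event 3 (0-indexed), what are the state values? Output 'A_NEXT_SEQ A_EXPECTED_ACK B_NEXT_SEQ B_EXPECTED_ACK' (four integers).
After event 0: A_seq=1000 A_ack=323 B_seq=323 B_ack=1000
After event 1: A_seq=1000 A_ack=449 B_seq=449 B_ack=1000
After event 2: A_seq=1000 A_ack=449 B_seq=520 B_ack=1000
After event 3: A_seq=1000 A_ack=449 B_seq=550 B_ack=1000

1000 449 550 1000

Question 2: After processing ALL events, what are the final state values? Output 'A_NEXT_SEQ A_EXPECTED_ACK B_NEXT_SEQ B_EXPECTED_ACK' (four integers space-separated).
After event 0: A_seq=1000 A_ack=323 B_seq=323 B_ack=1000
After event 1: A_seq=1000 A_ack=449 B_seq=449 B_ack=1000
After event 2: A_seq=1000 A_ack=449 B_seq=520 B_ack=1000
After event 3: A_seq=1000 A_ack=449 B_seq=550 B_ack=1000
After event 4: A_seq=1000 A_ack=449 B_seq=596 B_ack=1000

Answer: 1000 449 596 1000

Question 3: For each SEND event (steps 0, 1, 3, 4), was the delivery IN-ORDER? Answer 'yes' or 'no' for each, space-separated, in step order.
Step 0: SEND seq=200 -> in-order
Step 1: SEND seq=323 -> in-order
Step 3: SEND seq=520 -> out-of-order
Step 4: SEND seq=550 -> out-of-order

Answer: yes yes no no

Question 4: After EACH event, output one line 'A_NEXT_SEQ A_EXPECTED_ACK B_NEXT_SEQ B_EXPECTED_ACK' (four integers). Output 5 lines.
1000 323 323 1000
1000 449 449 1000
1000 449 520 1000
1000 449 550 1000
1000 449 596 1000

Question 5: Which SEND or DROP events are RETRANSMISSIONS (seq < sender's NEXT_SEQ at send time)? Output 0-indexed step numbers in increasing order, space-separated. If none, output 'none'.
Step 0: SEND seq=200 -> fresh
Step 1: SEND seq=323 -> fresh
Step 2: DROP seq=449 -> fresh
Step 3: SEND seq=520 -> fresh
Step 4: SEND seq=550 -> fresh

Answer: none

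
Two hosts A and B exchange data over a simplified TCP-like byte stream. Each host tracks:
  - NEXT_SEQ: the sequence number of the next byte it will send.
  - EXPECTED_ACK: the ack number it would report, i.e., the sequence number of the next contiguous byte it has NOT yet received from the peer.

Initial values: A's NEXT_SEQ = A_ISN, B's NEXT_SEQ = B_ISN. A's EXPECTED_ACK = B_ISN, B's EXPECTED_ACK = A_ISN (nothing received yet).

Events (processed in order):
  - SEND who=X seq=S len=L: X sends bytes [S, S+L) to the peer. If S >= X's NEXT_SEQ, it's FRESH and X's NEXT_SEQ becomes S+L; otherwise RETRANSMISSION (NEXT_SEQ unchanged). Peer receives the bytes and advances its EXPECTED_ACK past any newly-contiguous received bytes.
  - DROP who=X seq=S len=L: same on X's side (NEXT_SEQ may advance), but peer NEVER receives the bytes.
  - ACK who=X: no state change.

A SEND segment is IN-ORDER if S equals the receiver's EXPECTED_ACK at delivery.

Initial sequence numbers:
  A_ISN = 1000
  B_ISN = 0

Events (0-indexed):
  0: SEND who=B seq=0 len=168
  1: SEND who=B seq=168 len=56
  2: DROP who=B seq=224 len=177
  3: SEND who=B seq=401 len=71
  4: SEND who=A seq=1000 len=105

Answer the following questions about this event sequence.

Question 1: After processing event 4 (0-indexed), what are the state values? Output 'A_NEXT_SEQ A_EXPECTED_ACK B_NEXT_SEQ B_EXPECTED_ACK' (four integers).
After event 0: A_seq=1000 A_ack=168 B_seq=168 B_ack=1000
After event 1: A_seq=1000 A_ack=224 B_seq=224 B_ack=1000
After event 2: A_seq=1000 A_ack=224 B_seq=401 B_ack=1000
After event 3: A_seq=1000 A_ack=224 B_seq=472 B_ack=1000
After event 4: A_seq=1105 A_ack=224 B_seq=472 B_ack=1105

1105 224 472 1105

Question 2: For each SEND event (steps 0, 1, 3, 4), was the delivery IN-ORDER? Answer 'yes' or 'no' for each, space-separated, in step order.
Answer: yes yes no yes

Derivation:
Step 0: SEND seq=0 -> in-order
Step 1: SEND seq=168 -> in-order
Step 3: SEND seq=401 -> out-of-order
Step 4: SEND seq=1000 -> in-order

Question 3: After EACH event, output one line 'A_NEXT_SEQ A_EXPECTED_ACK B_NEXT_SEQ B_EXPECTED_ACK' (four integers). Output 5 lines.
1000 168 168 1000
1000 224 224 1000
1000 224 401 1000
1000 224 472 1000
1105 224 472 1105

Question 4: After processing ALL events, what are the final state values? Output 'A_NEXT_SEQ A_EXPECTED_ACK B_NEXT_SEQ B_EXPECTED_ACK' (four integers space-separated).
Answer: 1105 224 472 1105

Derivation:
After event 0: A_seq=1000 A_ack=168 B_seq=168 B_ack=1000
After event 1: A_seq=1000 A_ack=224 B_seq=224 B_ack=1000
After event 2: A_seq=1000 A_ack=224 B_seq=401 B_ack=1000
After event 3: A_seq=1000 A_ack=224 B_seq=472 B_ack=1000
After event 4: A_seq=1105 A_ack=224 B_seq=472 B_ack=1105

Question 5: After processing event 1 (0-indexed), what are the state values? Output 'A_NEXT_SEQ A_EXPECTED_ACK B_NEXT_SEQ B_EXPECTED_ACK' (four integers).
After event 0: A_seq=1000 A_ack=168 B_seq=168 B_ack=1000
After event 1: A_seq=1000 A_ack=224 B_seq=224 B_ack=1000

1000 224 224 1000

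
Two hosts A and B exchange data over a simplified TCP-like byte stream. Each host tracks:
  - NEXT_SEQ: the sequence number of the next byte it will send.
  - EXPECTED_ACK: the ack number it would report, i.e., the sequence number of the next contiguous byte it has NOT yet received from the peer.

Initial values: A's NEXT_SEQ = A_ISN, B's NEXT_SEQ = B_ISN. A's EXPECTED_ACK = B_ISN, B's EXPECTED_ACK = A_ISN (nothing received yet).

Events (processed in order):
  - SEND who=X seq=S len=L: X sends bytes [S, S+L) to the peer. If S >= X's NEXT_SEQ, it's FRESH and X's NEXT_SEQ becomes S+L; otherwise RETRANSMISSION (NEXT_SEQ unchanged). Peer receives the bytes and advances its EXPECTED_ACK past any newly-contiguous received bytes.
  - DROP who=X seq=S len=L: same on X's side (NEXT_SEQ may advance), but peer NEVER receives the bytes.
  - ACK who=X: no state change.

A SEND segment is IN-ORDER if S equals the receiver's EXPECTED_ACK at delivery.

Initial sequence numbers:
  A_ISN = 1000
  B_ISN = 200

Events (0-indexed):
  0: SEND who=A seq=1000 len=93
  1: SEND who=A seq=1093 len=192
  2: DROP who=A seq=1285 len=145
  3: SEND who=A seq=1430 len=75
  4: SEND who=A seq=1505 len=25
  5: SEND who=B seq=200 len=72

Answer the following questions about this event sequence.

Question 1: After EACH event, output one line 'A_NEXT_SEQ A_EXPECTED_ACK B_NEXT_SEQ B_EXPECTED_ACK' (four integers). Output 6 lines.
1093 200 200 1093
1285 200 200 1285
1430 200 200 1285
1505 200 200 1285
1530 200 200 1285
1530 272 272 1285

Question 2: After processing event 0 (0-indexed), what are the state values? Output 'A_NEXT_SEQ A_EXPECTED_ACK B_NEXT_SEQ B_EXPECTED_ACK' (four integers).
After event 0: A_seq=1093 A_ack=200 B_seq=200 B_ack=1093

1093 200 200 1093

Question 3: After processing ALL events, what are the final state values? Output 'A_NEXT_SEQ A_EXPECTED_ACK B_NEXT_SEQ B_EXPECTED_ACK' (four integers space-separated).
After event 0: A_seq=1093 A_ack=200 B_seq=200 B_ack=1093
After event 1: A_seq=1285 A_ack=200 B_seq=200 B_ack=1285
After event 2: A_seq=1430 A_ack=200 B_seq=200 B_ack=1285
After event 3: A_seq=1505 A_ack=200 B_seq=200 B_ack=1285
After event 4: A_seq=1530 A_ack=200 B_seq=200 B_ack=1285
After event 5: A_seq=1530 A_ack=272 B_seq=272 B_ack=1285

Answer: 1530 272 272 1285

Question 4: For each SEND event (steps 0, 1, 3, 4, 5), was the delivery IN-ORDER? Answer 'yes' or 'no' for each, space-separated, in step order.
Answer: yes yes no no yes

Derivation:
Step 0: SEND seq=1000 -> in-order
Step 1: SEND seq=1093 -> in-order
Step 3: SEND seq=1430 -> out-of-order
Step 4: SEND seq=1505 -> out-of-order
Step 5: SEND seq=200 -> in-order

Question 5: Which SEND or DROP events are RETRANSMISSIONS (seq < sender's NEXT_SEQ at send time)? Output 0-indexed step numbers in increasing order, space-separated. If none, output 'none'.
Step 0: SEND seq=1000 -> fresh
Step 1: SEND seq=1093 -> fresh
Step 2: DROP seq=1285 -> fresh
Step 3: SEND seq=1430 -> fresh
Step 4: SEND seq=1505 -> fresh
Step 5: SEND seq=200 -> fresh

Answer: none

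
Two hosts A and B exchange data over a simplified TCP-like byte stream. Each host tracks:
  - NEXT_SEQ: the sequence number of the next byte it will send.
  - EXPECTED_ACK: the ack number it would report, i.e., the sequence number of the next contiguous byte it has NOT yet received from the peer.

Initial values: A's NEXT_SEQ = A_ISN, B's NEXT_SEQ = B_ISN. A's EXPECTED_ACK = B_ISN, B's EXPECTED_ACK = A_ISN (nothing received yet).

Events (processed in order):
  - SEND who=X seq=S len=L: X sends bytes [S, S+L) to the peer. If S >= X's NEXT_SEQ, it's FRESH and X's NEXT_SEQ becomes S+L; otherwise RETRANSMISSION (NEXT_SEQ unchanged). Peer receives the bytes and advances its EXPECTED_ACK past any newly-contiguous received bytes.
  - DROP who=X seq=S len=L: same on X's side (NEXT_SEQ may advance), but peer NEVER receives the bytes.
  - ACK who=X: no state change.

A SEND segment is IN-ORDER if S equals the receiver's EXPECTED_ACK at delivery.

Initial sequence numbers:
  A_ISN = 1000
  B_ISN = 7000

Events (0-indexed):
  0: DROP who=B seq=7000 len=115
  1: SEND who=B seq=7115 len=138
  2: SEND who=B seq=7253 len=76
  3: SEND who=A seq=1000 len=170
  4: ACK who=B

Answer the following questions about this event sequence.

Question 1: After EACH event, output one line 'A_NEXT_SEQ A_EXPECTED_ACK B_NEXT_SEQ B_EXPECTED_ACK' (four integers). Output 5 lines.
1000 7000 7115 1000
1000 7000 7253 1000
1000 7000 7329 1000
1170 7000 7329 1170
1170 7000 7329 1170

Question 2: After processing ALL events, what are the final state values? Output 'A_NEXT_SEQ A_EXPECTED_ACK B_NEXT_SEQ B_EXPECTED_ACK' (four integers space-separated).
After event 0: A_seq=1000 A_ack=7000 B_seq=7115 B_ack=1000
After event 1: A_seq=1000 A_ack=7000 B_seq=7253 B_ack=1000
After event 2: A_seq=1000 A_ack=7000 B_seq=7329 B_ack=1000
After event 3: A_seq=1170 A_ack=7000 B_seq=7329 B_ack=1170
After event 4: A_seq=1170 A_ack=7000 B_seq=7329 B_ack=1170

Answer: 1170 7000 7329 1170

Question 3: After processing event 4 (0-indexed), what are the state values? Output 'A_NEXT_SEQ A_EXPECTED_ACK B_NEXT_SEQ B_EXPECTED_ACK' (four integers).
After event 0: A_seq=1000 A_ack=7000 B_seq=7115 B_ack=1000
After event 1: A_seq=1000 A_ack=7000 B_seq=7253 B_ack=1000
After event 2: A_seq=1000 A_ack=7000 B_seq=7329 B_ack=1000
After event 3: A_seq=1170 A_ack=7000 B_seq=7329 B_ack=1170
After event 4: A_seq=1170 A_ack=7000 B_seq=7329 B_ack=1170

1170 7000 7329 1170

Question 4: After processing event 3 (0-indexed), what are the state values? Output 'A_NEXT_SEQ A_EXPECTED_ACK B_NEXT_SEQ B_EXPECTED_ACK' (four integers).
After event 0: A_seq=1000 A_ack=7000 B_seq=7115 B_ack=1000
After event 1: A_seq=1000 A_ack=7000 B_seq=7253 B_ack=1000
After event 2: A_seq=1000 A_ack=7000 B_seq=7329 B_ack=1000
After event 3: A_seq=1170 A_ack=7000 B_seq=7329 B_ack=1170

1170 7000 7329 1170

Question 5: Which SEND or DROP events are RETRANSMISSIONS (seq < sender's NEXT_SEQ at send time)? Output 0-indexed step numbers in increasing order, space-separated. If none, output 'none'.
Answer: none

Derivation:
Step 0: DROP seq=7000 -> fresh
Step 1: SEND seq=7115 -> fresh
Step 2: SEND seq=7253 -> fresh
Step 3: SEND seq=1000 -> fresh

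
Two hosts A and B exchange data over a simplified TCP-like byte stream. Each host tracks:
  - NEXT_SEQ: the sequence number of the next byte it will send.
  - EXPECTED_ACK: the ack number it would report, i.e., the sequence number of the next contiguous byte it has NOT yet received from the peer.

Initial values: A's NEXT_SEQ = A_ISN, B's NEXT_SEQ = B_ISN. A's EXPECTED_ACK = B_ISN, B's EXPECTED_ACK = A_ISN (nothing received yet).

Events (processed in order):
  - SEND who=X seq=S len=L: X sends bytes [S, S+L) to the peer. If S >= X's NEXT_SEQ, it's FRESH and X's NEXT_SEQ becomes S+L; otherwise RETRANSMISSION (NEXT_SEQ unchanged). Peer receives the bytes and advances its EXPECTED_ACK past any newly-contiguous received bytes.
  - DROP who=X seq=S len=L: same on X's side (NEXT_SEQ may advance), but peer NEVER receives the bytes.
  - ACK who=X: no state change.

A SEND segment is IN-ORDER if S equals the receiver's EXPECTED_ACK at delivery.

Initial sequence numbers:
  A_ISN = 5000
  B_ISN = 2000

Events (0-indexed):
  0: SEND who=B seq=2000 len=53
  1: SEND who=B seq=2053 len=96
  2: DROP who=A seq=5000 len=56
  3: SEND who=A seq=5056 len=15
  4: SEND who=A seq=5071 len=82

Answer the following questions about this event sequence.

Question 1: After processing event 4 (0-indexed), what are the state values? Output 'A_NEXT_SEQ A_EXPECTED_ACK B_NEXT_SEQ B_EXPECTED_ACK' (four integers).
After event 0: A_seq=5000 A_ack=2053 B_seq=2053 B_ack=5000
After event 1: A_seq=5000 A_ack=2149 B_seq=2149 B_ack=5000
After event 2: A_seq=5056 A_ack=2149 B_seq=2149 B_ack=5000
After event 3: A_seq=5071 A_ack=2149 B_seq=2149 B_ack=5000
After event 4: A_seq=5153 A_ack=2149 B_seq=2149 B_ack=5000

5153 2149 2149 5000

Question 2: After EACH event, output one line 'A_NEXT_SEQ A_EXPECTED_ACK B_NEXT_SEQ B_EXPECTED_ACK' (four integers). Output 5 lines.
5000 2053 2053 5000
5000 2149 2149 5000
5056 2149 2149 5000
5071 2149 2149 5000
5153 2149 2149 5000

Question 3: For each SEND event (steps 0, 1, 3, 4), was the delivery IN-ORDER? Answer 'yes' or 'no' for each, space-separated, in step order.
Step 0: SEND seq=2000 -> in-order
Step 1: SEND seq=2053 -> in-order
Step 3: SEND seq=5056 -> out-of-order
Step 4: SEND seq=5071 -> out-of-order

Answer: yes yes no no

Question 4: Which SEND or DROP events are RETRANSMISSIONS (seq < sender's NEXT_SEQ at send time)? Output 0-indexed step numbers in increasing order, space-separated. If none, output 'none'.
Answer: none

Derivation:
Step 0: SEND seq=2000 -> fresh
Step 1: SEND seq=2053 -> fresh
Step 2: DROP seq=5000 -> fresh
Step 3: SEND seq=5056 -> fresh
Step 4: SEND seq=5071 -> fresh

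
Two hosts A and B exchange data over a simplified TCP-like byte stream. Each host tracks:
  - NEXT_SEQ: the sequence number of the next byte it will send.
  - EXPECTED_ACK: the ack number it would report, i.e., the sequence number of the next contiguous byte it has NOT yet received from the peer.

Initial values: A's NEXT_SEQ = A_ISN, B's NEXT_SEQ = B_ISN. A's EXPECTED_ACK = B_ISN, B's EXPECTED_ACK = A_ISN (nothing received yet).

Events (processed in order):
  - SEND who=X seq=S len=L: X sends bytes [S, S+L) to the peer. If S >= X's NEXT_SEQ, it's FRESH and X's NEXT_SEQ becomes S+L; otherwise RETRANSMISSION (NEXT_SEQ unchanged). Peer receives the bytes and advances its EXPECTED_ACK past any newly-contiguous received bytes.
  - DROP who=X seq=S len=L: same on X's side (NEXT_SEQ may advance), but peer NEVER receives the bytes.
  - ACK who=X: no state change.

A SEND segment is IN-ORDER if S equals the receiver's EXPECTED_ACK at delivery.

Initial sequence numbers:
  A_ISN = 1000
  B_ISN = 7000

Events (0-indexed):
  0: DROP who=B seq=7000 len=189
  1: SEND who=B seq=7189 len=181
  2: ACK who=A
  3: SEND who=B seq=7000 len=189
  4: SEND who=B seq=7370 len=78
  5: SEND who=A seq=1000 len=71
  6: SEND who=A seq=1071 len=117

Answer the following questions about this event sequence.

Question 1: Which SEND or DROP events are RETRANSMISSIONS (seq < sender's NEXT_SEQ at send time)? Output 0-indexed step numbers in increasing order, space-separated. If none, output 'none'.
Step 0: DROP seq=7000 -> fresh
Step 1: SEND seq=7189 -> fresh
Step 3: SEND seq=7000 -> retransmit
Step 4: SEND seq=7370 -> fresh
Step 5: SEND seq=1000 -> fresh
Step 6: SEND seq=1071 -> fresh

Answer: 3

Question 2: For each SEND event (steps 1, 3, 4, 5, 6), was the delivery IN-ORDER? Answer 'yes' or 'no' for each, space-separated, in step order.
Answer: no yes yes yes yes

Derivation:
Step 1: SEND seq=7189 -> out-of-order
Step 3: SEND seq=7000 -> in-order
Step 4: SEND seq=7370 -> in-order
Step 5: SEND seq=1000 -> in-order
Step 6: SEND seq=1071 -> in-order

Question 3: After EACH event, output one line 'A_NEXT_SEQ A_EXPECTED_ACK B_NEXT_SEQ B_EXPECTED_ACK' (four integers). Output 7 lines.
1000 7000 7189 1000
1000 7000 7370 1000
1000 7000 7370 1000
1000 7370 7370 1000
1000 7448 7448 1000
1071 7448 7448 1071
1188 7448 7448 1188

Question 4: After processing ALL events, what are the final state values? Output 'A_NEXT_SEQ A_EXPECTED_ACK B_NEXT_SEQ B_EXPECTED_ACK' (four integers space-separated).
After event 0: A_seq=1000 A_ack=7000 B_seq=7189 B_ack=1000
After event 1: A_seq=1000 A_ack=7000 B_seq=7370 B_ack=1000
After event 2: A_seq=1000 A_ack=7000 B_seq=7370 B_ack=1000
After event 3: A_seq=1000 A_ack=7370 B_seq=7370 B_ack=1000
After event 4: A_seq=1000 A_ack=7448 B_seq=7448 B_ack=1000
After event 5: A_seq=1071 A_ack=7448 B_seq=7448 B_ack=1071
After event 6: A_seq=1188 A_ack=7448 B_seq=7448 B_ack=1188

Answer: 1188 7448 7448 1188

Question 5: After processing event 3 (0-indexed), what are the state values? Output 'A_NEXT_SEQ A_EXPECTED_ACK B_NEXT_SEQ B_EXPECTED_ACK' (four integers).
After event 0: A_seq=1000 A_ack=7000 B_seq=7189 B_ack=1000
After event 1: A_seq=1000 A_ack=7000 B_seq=7370 B_ack=1000
After event 2: A_seq=1000 A_ack=7000 B_seq=7370 B_ack=1000
After event 3: A_seq=1000 A_ack=7370 B_seq=7370 B_ack=1000

1000 7370 7370 1000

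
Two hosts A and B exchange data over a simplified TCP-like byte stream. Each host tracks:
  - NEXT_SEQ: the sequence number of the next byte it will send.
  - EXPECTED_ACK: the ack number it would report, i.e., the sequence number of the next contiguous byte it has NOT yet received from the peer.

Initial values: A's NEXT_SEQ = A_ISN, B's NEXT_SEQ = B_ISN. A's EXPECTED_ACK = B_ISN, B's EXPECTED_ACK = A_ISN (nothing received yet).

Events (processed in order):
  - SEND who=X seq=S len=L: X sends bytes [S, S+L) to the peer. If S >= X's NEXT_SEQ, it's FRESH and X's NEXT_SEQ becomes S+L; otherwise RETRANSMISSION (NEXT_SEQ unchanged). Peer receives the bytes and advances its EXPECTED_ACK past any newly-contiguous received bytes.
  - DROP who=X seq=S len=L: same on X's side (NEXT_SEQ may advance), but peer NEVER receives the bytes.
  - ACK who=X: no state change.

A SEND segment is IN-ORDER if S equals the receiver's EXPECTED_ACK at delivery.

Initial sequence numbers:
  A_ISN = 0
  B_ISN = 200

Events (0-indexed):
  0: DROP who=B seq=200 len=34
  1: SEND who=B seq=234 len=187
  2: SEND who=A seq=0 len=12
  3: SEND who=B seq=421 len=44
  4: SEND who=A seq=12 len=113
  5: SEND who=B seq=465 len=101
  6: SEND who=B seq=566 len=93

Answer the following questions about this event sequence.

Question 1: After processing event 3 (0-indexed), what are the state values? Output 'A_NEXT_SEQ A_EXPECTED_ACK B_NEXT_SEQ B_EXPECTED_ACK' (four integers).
After event 0: A_seq=0 A_ack=200 B_seq=234 B_ack=0
After event 1: A_seq=0 A_ack=200 B_seq=421 B_ack=0
After event 2: A_seq=12 A_ack=200 B_seq=421 B_ack=12
After event 3: A_seq=12 A_ack=200 B_seq=465 B_ack=12

12 200 465 12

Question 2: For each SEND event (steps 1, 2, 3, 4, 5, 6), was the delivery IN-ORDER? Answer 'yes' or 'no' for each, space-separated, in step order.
Step 1: SEND seq=234 -> out-of-order
Step 2: SEND seq=0 -> in-order
Step 3: SEND seq=421 -> out-of-order
Step 4: SEND seq=12 -> in-order
Step 5: SEND seq=465 -> out-of-order
Step 6: SEND seq=566 -> out-of-order

Answer: no yes no yes no no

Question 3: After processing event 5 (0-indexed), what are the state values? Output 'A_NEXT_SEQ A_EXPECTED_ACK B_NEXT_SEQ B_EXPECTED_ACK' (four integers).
After event 0: A_seq=0 A_ack=200 B_seq=234 B_ack=0
After event 1: A_seq=0 A_ack=200 B_seq=421 B_ack=0
After event 2: A_seq=12 A_ack=200 B_seq=421 B_ack=12
After event 3: A_seq=12 A_ack=200 B_seq=465 B_ack=12
After event 4: A_seq=125 A_ack=200 B_seq=465 B_ack=125
After event 5: A_seq=125 A_ack=200 B_seq=566 B_ack=125

125 200 566 125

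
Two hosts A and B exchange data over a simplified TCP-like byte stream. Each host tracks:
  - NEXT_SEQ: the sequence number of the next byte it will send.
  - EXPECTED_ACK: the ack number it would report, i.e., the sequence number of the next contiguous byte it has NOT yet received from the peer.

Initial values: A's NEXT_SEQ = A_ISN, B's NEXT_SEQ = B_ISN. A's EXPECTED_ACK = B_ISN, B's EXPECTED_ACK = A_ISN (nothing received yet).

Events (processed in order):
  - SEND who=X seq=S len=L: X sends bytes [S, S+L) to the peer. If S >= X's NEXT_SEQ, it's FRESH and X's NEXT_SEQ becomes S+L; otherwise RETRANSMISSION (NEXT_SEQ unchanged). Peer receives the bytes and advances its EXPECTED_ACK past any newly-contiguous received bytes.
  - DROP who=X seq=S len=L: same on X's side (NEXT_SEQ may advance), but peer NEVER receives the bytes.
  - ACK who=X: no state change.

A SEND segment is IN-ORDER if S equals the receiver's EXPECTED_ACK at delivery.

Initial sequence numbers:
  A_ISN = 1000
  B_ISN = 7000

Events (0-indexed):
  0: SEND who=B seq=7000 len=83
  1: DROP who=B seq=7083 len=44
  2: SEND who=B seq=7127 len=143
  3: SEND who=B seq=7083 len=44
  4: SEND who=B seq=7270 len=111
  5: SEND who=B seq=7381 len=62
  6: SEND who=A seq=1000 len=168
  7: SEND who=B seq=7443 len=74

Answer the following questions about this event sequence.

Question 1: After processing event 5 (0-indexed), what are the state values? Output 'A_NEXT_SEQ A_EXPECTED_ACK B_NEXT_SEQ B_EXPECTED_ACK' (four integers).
After event 0: A_seq=1000 A_ack=7083 B_seq=7083 B_ack=1000
After event 1: A_seq=1000 A_ack=7083 B_seq=7127 B_ack=1000
After event 2: A_seq=1000 A_ack=7083 B_seq=7270 B_ack=1000
After event 3: A_seq=1000 A_ack=7270 B_seq=7270 B_ack=1000
After event 4: A_seq=1000 A_ack=7381 B_seq=7381 B_ack=1000
After event 5: A_seq=1000 A_ack=7443 B_seq=7443 B_ack=1000

1000 7443 7443 1000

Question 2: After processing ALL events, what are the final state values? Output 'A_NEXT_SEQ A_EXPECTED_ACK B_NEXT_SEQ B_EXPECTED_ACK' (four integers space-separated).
Answer: 1168 7517 7517 1168

Derivation:
After event 0: A_seq=1000 A_ack=7083 B_seq=7083 B_ack=1000
After event 1: A_seq=1000 A_ack=7083 B_seq=7127 B_ack=1000
After event 2: A_seq=1000 A_ack=7083 B_seq=7270 B_ack=1000
After event 3: A_seq=1000 A_ack=7270 B_seq=7270 B_ack=1000
After event 4: A_seq=1000 A_ack=7381 B_seq=7381 B_ack=1000
After event 5: A_seq=1000 A_ack=7443 B_seq=7443 B_ack=1000
After event 6: A_seq=1168 A_ack=7443 B_seq=7443 B_ack=1168
After event 7: A_seq=1168 A_ack=7517 B_seq=7517 B_ack=1168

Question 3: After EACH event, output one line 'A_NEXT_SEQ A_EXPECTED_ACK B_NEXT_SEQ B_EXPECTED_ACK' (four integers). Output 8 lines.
1000 7083 7083 1000
1000 7083 7127 1000
1000 7083 7270 1000
1000 7270 7270 1000
1000 7381 7381 1000
1000 7443 7443 1000
1168 7443 7443 1168
1168 7517 7517 1168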